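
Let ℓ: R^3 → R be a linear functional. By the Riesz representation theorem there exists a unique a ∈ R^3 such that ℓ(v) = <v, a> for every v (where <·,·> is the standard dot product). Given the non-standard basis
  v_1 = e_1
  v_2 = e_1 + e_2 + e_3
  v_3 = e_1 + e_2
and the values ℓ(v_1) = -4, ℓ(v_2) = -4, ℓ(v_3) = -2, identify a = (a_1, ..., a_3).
a = (-4, 2, -2)

Write a = (a_1, ..., a_3) in the standard basis. For each basis vector v_i, ℓ(v_i) = <v_i, a> is a linear equation in the a_j's. Collect the n equations into a matrix system V a = ℓ, where row i of V is v_i (expressed in the standard basis). Since V is invertible (lower-triangular with 1s on the diagonal, up to permutation), solve by back-substitution:
  V =
[[1, 0, 0],
 [1, 1, 1],
 [1, 1, 0]]
  V a = (-4, -4, -2)
Solving gives a = (-4, 2, -2).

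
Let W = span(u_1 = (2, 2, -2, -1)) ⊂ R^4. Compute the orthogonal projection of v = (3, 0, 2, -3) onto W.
proj_W(v) = (10/13, 10/13, -10/13, -5/13)

Set up U = [u_1 | ... | u_1] ∈ R^(4×1). The projector onto W = col(U) is P = U (U^T U)^(-1) U^T.
Compute U^T U =
  [13],
and U^T v = (5).
Solve U^T U · c = U^T v for the coefficients: c = (5/13). The projection is proj_W(v) = U c.
Check: (v - proj_W(v)) · u_1 = 0  (should be 0).
Result: proj_W(v) = (10/13, 10/13, -10/13, -5/13).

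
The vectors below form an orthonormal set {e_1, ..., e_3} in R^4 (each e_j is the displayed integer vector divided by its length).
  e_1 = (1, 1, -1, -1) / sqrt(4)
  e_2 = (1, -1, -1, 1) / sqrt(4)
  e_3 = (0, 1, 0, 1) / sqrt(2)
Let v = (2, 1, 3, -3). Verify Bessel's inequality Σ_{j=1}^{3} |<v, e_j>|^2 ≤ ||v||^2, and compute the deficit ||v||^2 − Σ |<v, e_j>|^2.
Σ |<v, e_j>|^2 = 21/2; ||v||^2 = 23; deficit = 25/2

Write each e_j = u_j / sqrt(<u_j, u_j>) where u_j is the displayed integer vector. Then <v, e_j> = <v, u_j> / sqrt(<u_j, u_j>), so |<v, e_j>|^2 = <v, u_j>^2 / <u_j, u_j>.
Coefficients: <v, e_1> = 3/sqrt(4), <v, e_2> = -5/sqrt(4), <v, e_3> = -2/sqrt(2).
Square and sum: Σ |<v, e_j>|^2 = 21/2.
Compute ||v||^2 = v·v = 23.
Deficit = 23 − 21/2 = 25/2 ≥ 0, confirming Bessel's inequality. (The deficit equals ||v − Σ <v,e_j> e_j||^2, the squared distance from v to span{e_j}.)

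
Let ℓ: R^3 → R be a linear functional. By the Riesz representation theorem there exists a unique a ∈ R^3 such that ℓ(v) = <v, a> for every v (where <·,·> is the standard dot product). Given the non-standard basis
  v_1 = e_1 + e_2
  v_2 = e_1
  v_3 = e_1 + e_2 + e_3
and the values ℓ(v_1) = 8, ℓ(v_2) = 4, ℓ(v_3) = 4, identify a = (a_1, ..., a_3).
a = (4, 4, -4)

Write a = (a_1, ..., a_3) in the standard basis. For each basis vector v_i, ℓ(v_i) = <v_i, a> is a linear equation in the a_j's. Collect the n equations into a matrix system V a = ℓ, where row i of V is v_i (expressed in the standard basis). Since V is invertible (lower-triangular with 1s on the diagonal, up to permutation), solve by back-substitution:
  V =
[[1, 1, 0],
 [1, 0, 0],
 [1, 1, 1]]
  V a = (8, 4, 4)
Solving gives a = (4, 4, -4).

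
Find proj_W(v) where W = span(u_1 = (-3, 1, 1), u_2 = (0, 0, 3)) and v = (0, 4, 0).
proj_W(v) = (-6/5, 2/5, 0)

Set up U = [u_1 | ... | u_2] ∈ R^(3×2). The projector onto W = col(U) is P = U (U^T U)^(-1) U^T.
Compute U^T U =
  [11, 3]
  [3, 9],
and U^T v = (4, 0).
Solve U^T U · c = U^T v for the coefficients: c = (2/5, -2/15). The projection is proj_W(v) = U c.
Check: (v - proj_W(v)) · u_1 = 0  (should be 0).
Check: (v - proj_W(v)) · u_2 = 0  (should be 0).
Result: proj_W(v) = (-6/5, 2/5, 0).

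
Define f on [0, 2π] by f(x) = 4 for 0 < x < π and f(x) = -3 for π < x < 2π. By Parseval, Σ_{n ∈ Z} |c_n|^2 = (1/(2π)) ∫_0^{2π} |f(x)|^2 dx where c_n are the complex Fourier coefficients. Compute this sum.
Σ |c_n|^2 = 25/2

Parseval equates the L^2 energy of f (normalised by 1/(2π)) with the ℓ^2 sum of its Fourier coefficients: (1/(2π)) ∫_0^{2π} |f|^2 = Σ |c_n|^2.
Compute the left side: (1/(2π)) [∫_0^π 4^2 dx + ∫_π^{2π} (-3)^2 dx] = (1/(2π)) · (16π + 9π) = (16 + 9)/2 = 25/2.
So Σ_{n ∈ Z} |c_n|^2 = 25/2.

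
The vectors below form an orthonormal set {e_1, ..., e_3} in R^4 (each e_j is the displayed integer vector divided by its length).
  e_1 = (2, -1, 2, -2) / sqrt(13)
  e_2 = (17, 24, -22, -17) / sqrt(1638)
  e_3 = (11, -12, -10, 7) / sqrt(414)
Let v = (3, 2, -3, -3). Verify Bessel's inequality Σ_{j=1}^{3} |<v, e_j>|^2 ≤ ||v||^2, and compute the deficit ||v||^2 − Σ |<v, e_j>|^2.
Σ |<v, e_j>|^2 = 4910/161; ||v||^2 = 31; deficit = 81/161

Write each e_j = u_j / sqrt(<u_j, u_j>) where u_j is the displayed integer vector. Then <v, e_j> = <v, u_j> / sqrt(<u_j, u_j>), so |<v, e_j>|^2 = <v, u_j>^2 / <u_j, u_j>.
Coefficients: <v, e_1> = 4/sqrt(13), <v, e_2> = 216/sqrt(1638), <v, e_3> = 18/sqrt(414).
Square and sum: Σ |<v, e_j>|^2 = 4910/161.
Compute ||v||^2 = v·v = 31.
Deficit = 31 − 4910/161 = 81/161 ≥ 0, confirming Bessel's inequality. (The deficit equals ||v − Σ <v,e_j> e_j||^2, the squared distance from v to span{e_j}.)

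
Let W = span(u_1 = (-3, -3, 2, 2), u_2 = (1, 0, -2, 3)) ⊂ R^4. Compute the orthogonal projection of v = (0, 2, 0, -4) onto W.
proj_W(v) = (298/363, 208/121, 236/363, -1394/363)

Set up U = [u_1 | ... | u_2] ∈ R^(4×2). The projector onto W = col(U) is P = U (U^T U)^(-1) U^T.
Compute U^T U =
  [26, -1]
  [-1, 14],
and U^T v = (-14, -12).
Solve U^T U · c = U^T v for the coefficients: c = (-208/363, -326/363). The projection is proj_W(v) = U c.
Check: (v - proj_W(v)) · u_1 = 0  (should be 0).
Check: (v - proj_W(v)) · u_2 = 0  (should be 0).
Result: proj_W(v) = (298/363, 208/121, 236/363, -1394/363).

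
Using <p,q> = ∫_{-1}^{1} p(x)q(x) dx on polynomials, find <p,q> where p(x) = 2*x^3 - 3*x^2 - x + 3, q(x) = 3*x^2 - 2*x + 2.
<p,q> = 152/15

Expand the product: p(x)·q(x) = 6*x^5 - 13*x^4 + 7*x^3 + 5*x^2 - 8*x + 6.
∫_{-1}^{1} of each monomial x^k gives [2/(k+1) if k even, 0 if k odd]. Integrating term-by-term (or equivalently evaluating the antiderivative F(x) = x^6 - 13*x^5/5 + 7*x^4/4 + 5*x^3/3 - 4*x^2 + 6*x at the endpoints):
  F(1) − F(−1) = 229/60 − (-379/60) = 152/15.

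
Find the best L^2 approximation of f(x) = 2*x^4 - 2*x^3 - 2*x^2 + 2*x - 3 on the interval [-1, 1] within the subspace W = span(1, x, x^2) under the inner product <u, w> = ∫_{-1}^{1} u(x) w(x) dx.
g(x) = -2*x^2/7 + 4*x/5 - 111/35

The best approximation g ∈ W is the orthogonal projection of f onto W. Writing g = a_0 + a_1 x + a_2 x^2, the coefficients solve the normal equations G · a = b where
  G_{ij} = <φ_i, φ_j> and b_i = <f, φ_i>, with φ_0 = 1, φ_1 = x, φ_2 = x^2.
G =
  [2, 0, 2/3]
  [0, 2/3, 0]
  [2/3, 0, 2/5],
b = (-98/15, 8/15, -78/35).
Solving gives a_0 = -111/35, a_1 = 4/5, a_2 = -2/7, so
  g(x) = -2*x^2/7 + 4*x/5 - 111/35.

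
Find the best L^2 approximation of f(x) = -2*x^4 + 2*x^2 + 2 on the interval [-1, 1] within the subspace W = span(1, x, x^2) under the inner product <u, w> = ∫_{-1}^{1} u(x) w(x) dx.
g(x) = 2*x^2/7 + 76/35

The best approximation g ∈ W is the orthogonal projection of f onto W. Writing g = a_0 + a_1 x + a_2 x^2, the coefficients solve the normal equations G · a = b where
  G_{ij} = <φ_i, φ_j> and b_i = <f, φ_i>, with φ_0 = 1, φ_1 = x, φ_2 = x^2.
G =
  [2, 0, 2/3]
  [0, 2/3, 0]
  [2/3, 0, 2/5],
b = (68/15, 0, 164/105).
Solving gives a_0 = 76/35, a_1 = 0, a_2 = 2/7, so
  g(x) = 2*x^2/7 + 76/35.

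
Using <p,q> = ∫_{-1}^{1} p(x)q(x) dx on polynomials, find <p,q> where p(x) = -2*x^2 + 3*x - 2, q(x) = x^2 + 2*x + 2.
<p,q> = -44/5

Expand the product: p(x)·q(x) = -2*x^4 - x^3 + 2*x - 4.
∫_{-1}^{1} of each monomial x^k gives [2/(k+1) if k even, 0 if k odd]. Integrating term-by-term (or equivalently evaluating the antiderivative F(x) = -2*x^5/5 - x^4/4 + x^2 - 4*x at the endpoints):
  F(1) − F(−1) = -73/20 − (103/20) = -44/5.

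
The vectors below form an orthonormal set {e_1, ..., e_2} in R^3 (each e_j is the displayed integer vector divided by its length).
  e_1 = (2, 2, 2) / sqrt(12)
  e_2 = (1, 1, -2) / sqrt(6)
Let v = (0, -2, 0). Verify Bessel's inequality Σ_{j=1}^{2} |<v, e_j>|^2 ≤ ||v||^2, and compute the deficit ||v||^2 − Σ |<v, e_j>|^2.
Σ |<v, e_j>|^2 = 2; ||v||^2 = 4; deficit = 2

Write each e_j = u_j / sqrt(<u_j, u_j>) where u_j is the displayed integer vector. Then <v, e_j> = <v, u_j> / sqrt(<u_j, u_j>), so |<v, e_j>|^2 = <v, u_j>^2 / <u_j, u_j>.
Coefficients: <v, e_1> = -4/sqrt(12), <v, e_2> = -2/sqrt(6).
Square and sum: Σ |<v, e_j>|^2 = 2.
Compute ||v||^2 = v·v = 4.
Deficit = 4 − 2 = 2 ≥ 0, confirming Bessel's inequality. (The deficit equals ||v − Σ <v,e_j> e_j||^2, the squared distance from v to span{e_j}.)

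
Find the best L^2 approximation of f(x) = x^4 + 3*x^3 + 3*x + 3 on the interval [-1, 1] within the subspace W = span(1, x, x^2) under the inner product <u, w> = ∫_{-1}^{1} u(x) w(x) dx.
g(x) = 6*x^2/7 + 24*x/5 + 102/35

The best approximation g ∈ W is the orthogonal projection of f onto W. Writing g = a_0 + a_1 x + a_2 x^2, the coefficients solve the normal equations G · a = b where
  G_{ij} = <φ_i, φ_j> and b_i = <f, φ_i>, with φ_0 = 1, φ_1 = x, φ_2 = x^2.
G =
  [2, 0, 2/3]
  [0, 2/3, 0]
  [2/3, 0, 2/5],
b = (32/5, 16/5, 16/7).
Solving gives a_0 = 102/35, a_1 = 24/5, a_2 = 6/7, so
  g(x) = 6*x^2/7 + 24*x/5 + 102/35.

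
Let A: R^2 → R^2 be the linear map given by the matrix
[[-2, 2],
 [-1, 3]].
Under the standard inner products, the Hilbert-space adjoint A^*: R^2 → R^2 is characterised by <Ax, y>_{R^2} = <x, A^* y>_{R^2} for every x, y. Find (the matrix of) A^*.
A^* = A^T =
[[-2, -1],
 [2, 3]]

For real matrices with standard dot products, the defining identity <Ax, y> = <x, A^* y> gives (Ax)^T y = x^T (A^*) y, i.e. x^T A^T y = x^T (A^*) y. Since this holds for all x, y, we must have A^* = A^T. Therefore
A^* =
[[-2, -1],
 [2, 3]].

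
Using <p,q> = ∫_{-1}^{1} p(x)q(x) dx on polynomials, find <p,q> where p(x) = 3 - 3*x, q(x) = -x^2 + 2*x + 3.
<p,q> = 12

Expand the product: p(x)·q(x) = 3*x^3 - 9*x^2 - 3*x + 9.
∫_{-1}^{1} of each monomial x^k gives [2/(k+1) if k even, 0 if k odd]. Integrating term-by-term (or equivalently evaluating the antiderivative F(x) = 3*x^4/4 - 3*x^3 - 3*x^2/2 + 9*x at the endpoints):
  F(1) − F(−1) = 21/4 − (-27/4) = 12.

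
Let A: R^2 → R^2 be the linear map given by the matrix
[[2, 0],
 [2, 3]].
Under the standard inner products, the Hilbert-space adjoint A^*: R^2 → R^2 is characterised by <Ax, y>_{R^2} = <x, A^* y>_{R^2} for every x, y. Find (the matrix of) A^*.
A^* = A^T =
[[2, 2],
 [0, 3]]

For real matrices with standard dot products, the defining identity <Ax, y> = <x, A^* y> gives (Ax)^T y = x^T (A^*) y, i.e. x^T A^T y = x^T (A^*) y. Since this holds for all x, y, we must have A^* = A^T. Therefore
A^* =
[[2, 2],
 [0, 3]].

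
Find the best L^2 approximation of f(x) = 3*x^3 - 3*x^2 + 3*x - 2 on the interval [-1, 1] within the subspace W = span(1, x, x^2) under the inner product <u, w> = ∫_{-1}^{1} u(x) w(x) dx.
g(x) = -3*x^2 + 24*x/5 - 2

The best approximation g ∈ W is the orthogonal projection of f onto W. Writing g = a_0 + a_1 x + a_2 x^2, the coefficients solve the normal equations G · a = b where
  G_{ij} = <φ_i, φ_j> and b_i = <f, φ_i>, with φ_0 = 1, φ_1 = x, φ_2 = x^2.
G =
  [2, 0, 2/3]
  [0, 2/3, 0]
  [2/3, 0, 2/5],
b = (-6, 16/5, -38/15).
Solving gives a_0 = -2, a_1 = 24/5, a_2 = -3, so
  g(x) = -3*x^2 + 24*x/5 - 2.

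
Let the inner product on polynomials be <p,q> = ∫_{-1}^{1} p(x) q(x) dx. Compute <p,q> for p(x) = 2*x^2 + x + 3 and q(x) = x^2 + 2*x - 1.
<p,q> = -16/5

Expand the product: p(x)·q(x) = 2*x^4 + 5*x^3 + 3*x^2 + 5*x - 3.
∫_{-1}^{1} of each monomial x^k gives [2/(k+1) if k even, 0 if k odd]. Integrating term-by-term (or equivalently evaluating the antiderivative F(x) = 2*x^5/5 + 5*x^4/4 + x^3 + 5*x^2/2 - 3*x at the endpoints):
  F(1) − F(−1) = 43/20 − (107/20) = -16/5.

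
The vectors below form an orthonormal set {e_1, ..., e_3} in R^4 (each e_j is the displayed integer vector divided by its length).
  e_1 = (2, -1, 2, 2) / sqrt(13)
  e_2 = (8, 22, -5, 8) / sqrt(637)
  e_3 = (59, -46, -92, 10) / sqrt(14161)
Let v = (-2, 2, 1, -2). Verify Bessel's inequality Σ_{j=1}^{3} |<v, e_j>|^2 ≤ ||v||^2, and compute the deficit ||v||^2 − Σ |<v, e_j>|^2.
Σ |<v, e_j>|^2 = 3561/289; ||v||^2 = 13; deficit = 196/289

Write each e_j = u_j / sqrt(<u_j, u_j>) where u_j is the displayed integer vector. Then <v, e_j> = <v, u_j> / sqrt(<u_j, u_j>), so |<v, e_j>|^2 = <v, u_j>^2 / <u_j, u_j>.
Coefficients: <v, e_1> = -8/sqrt(13), <v, e_2> = 7/sqrt(637), <v, e_3> = -322/sqrt(14161).
Square and sum: Σ |<v, e_j>|^2 = 3561/289.
Compute ||v||^2 = v·v = 13.
Deficit = 13 − 3561/289 = 196/289 ≥ 0, confirming Bessel's inequality. (The deficit equals ||v − Σ <v,e_j> e_j||^2, the squared distance from v to span{e_j}.)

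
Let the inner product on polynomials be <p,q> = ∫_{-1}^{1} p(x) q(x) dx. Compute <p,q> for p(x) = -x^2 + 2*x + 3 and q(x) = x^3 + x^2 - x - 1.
<p,q> = -64/15

Expand the product: p(x)·q(x) = -x^5 + x^4 + 6*x^3 + 2*x^2 - 5*x - 3.
∫_{-1}^{1} of each monomial x^k gives [2/(k+1) if k even, 0 if k odd]. Integrating term-by-term (or equivalently evaluating the antiderivative F(x) = -x^6/6 + x^5/5 + 3*x^4/2 + 2*x^3/3 - 5*x^2/2 - 3*x at the endpoints):
  F(1) − F(−1) = -33/10 − (29/30) = -64/15.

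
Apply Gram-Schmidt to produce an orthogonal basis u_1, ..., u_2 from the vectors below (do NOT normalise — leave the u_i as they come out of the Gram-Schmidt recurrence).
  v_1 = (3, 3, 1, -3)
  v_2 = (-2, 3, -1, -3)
Orthogonal basis:
  u_1 = (3, 3, 1, -3)
  u_2 = (-89/28, 51/28, -39/28, -51/28)

Apply the Gram-Schmidt recurrence
  u_1 = v_1
  u_i = v_i − Σ_{j<i} ((v_i · u_j) / (u_j · u_j)) · u_j.

Step by step this gives:
  u_1 = (3, 3, 1, -3)
  u_2 = (-89/28, 51/28, -39/28, -51/28)

Orthogonality check:
  u_2 · u_1 = 0 (should be 0)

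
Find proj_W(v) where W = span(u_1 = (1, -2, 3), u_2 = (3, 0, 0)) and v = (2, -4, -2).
proj_W(v) = (2, -4/13, 6/13)

Set up U = [u_1 | ... | u_2] ∈ R^(3×2). The projector onto W = col(U) is P = U (U^T U)^(-1) U^T.
Compute U^T U =
  [14, 3]
  [3, 9],
and U^T v = (4, 6).
Solve U^T U · c = U^T v for the coefficients: c = (2/13, 8/13). The projection is proj_W(v) = U c.
Check: (v - proj_W(v)) · u_1 = 0  (should be 0).
Check: (v - proj_W(v)) · u_2 = 0  (should be 0).
Result: proj_W(v) = (2, -4/13, 6/13).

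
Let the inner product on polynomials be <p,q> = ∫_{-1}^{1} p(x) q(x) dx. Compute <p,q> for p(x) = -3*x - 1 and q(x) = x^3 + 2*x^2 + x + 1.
<p,q> = -98/15

Expand the product: p(x)·q(x) = -3*x^4 - 7*x^3 - 5*x^2 - 4*x - 1.
∫_{-1}^{1} of each monomial x^k gives [2/(k+1) if k even, 0 if k odd]. Integrating term-by-term (or equivalently evaluating the antiderivative F(x) = -3*x^5/5 - 7*x^4/4 - 5*x^3/3 - 2*x^2 - x at the endpoints):
  F(1) − F(−1) = -421/60 − (-29/60) = -98/15.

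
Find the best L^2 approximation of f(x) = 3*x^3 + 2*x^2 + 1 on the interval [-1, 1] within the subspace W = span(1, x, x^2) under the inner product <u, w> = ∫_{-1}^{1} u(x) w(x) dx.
g(x) = 2*x^2 + 9*x/5 + 1

The best approximation g ∈ W is the orthogonal projection of f onto W. Writing g = a_0 + a_1 x + a_2 x^2, the coefficients solve the normal equations G · a = b where
  G_{ij} = <φ_i, φ_j> and b_i = <f, φ_i>, with φ_0 = 1, φ_1 = x, φ_2 = x^2.
G =
  [2, 0, 2/3]
  [0, 2/3, 0]
  [2/3, 0, 2/5],
b = (10/3, 6/5, 22/15).
Solving gives a_0 = 1, a_1 = 9/5, a_2 = 2, so
  g(x) = 2*x^2 + 9*x/5 + 1.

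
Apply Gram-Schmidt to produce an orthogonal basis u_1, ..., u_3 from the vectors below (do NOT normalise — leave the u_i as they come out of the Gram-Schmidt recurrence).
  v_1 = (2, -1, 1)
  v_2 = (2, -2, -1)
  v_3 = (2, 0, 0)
Orthogonal basis:
  u_1 = (2, -1, 1)
  u_2 = (1/3, -7/6, -11/6)
  u_3 = (18/29, 24/29, -12/29)

Apply the Gram-Schmidt recurrence
  u_1 = v_1
  u_i = v_i − Σ_{j<i} ((v_i · u_j) / (u_j · u_j)) · u_j.

Step by step this gives:
  u_1 = (2, -1, 1)
  u_2 = (1/3, -7/6, -11/6)
  u_3 = (18/29, 24/29, -12/29)

Orthogonality check:
  u_2 · u_1 = 0 (should be 0)
  u_3 · u_1 = 0 (should be 0)
  u_3 · u_2 = 0 (should be 0)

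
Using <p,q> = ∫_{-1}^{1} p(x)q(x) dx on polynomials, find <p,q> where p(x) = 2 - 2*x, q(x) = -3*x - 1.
<p,q> = 0

Expand the product: p(x)·q(x) = 6*x^2 - 4*x - 2.
∫_{-1}^{1} of each monomial x^k gives [2/(k+1) if k even, 0 if k odd]. Integrating term-by-term (or equivalently evaluating the antiderivative F(x) = 2*x^3 - 2*x^2 - 2*x at the endpoints):
  F(1) − F(−1) = -2 − (-2) = 0.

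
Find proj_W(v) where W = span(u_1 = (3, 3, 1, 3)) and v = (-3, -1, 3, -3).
proj_W(v) = (-27/14, -27/14, -9/14, -27/14)

Set up U = [u_1 | ... | u_1] ∈ R^(4×1). The projector onto W = col(U) is P = U (U^T U)^(-1) U^T.
Compute U^T U =
  [28],
and U^T v = (-18).
Solve U^T U · c = U^T v for the coefficients: c = (-9/14). The projection is proj_W(v) = U c.
Check: (v - proj_W(v)) · u_1 = 0  (should be 0).
Result: proj_W(v) = (-27/14, -27/14, -9/14, -27/14).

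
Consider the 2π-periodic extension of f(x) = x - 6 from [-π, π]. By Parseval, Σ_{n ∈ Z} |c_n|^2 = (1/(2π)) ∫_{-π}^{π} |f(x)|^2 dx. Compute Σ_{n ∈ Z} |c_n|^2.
Σ |c_n|^2 = π^2/3 + 36

Expand and integrate term by term over [-π, π]:
  ∫ (x)^2 dx = 1·(2π^3/3); ∫ 2·1·(-6)·x dx = 0 (odd integrand); ∫ (-6)^2 dx = 36·2π.
So (1/(2π)) ∫_{-π}^{π} (x - 6)^2 dx = 1π^2/3 + 36 = π^2/3 + 36.
Parseval ⇒ Σ |c_n|^2 = π^2/3 + 36.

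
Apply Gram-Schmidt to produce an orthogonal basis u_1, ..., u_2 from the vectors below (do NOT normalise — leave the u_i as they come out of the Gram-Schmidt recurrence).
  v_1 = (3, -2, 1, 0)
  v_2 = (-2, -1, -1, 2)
Orthogonal basis:
  u_1 = (3, -2, 1, 0)
  u_2 = (-13/14, -12/7, -9/14, 2)

Apply the Gram-Schmidt recurrence
  u_1 = v_1
  u_i = v_i − Σ_{j<i} ((v_i · u_j) / (u_j · u_j)) · u_j.

Step by step this gives:
  u_1 = (3, -2, 1, 0)
  u_2 = (-13/14, -12/7, -9/14, 2)

Orthogonality check:
  u_2 · u_1 = 0 (should be 0)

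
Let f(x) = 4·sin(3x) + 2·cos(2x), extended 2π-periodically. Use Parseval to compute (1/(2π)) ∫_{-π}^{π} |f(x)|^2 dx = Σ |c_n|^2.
Σ |c_n|^2 = 10

Expand |f|^2 and use orthogonality of {sin(nx), cos(mx)} on [-π, π]:
  ∫_{-π}^{π} sin(nx)^2 dx = π, ∫ cos(mx)^2 dx = π, and cross terms integrate to 0.
So ∫_{-π}^{π} f(x)^2 dx = 4^2 · π + 2^2 · π = (16 + 4)π.
Divide by 2π: (16 + 4)/2 = 10.
By Parseval, this equals Σ |c_n|^2.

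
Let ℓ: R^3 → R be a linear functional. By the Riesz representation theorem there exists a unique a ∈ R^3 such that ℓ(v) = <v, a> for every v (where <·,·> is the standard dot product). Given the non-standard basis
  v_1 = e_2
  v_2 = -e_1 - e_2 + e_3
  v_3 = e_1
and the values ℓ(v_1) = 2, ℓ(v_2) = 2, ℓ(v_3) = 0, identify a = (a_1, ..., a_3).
a = (0, 2, 4)

Write a = (a_1, ..., a_3) in the standard basis. For each basis vector v_i, ℓ(v_i) = <v_i, a> is a linear equation in the a_j's. Collect the n equations into a matrix system V a = ℓ, where row i of V is v_i (expressed in the standard basis). Since V is invertible (lower-triangular with 1s on the diagonal, up to permutation), solve by back-substitution:
  V =
[[0, 1, 0],
 [-1, -1, 1],
 [1, 0, 0]]
  V a = (2, 2, 0)
Solving gives a = (0, 2, 4).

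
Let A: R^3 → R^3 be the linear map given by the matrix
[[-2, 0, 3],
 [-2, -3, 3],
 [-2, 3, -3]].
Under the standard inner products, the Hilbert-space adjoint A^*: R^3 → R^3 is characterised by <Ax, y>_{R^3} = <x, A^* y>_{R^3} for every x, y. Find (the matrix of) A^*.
A^* = A^T =
[[-2, -2, -2],
 [0, -3, 3],
 [3, 3, -3]]

For real matrices with standard dot products, the defining identity <Ax, y> = <x, A^* y> gives (Ax)^T y = x^T (A^*) y, i.e. x^T A^T y = x^T (A^*) y. Since this holds for all x, y, we must have A^* = A^T. Therefore
A^* =
[[-2, -2, -2],
 [0, -3, 3],
 [3, 3, -3]].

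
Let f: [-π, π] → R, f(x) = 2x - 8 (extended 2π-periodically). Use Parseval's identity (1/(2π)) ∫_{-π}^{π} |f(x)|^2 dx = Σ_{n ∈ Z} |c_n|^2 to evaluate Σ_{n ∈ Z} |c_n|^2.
Σ |c_n|^2 = 4π^2/3 + 64

Expand and integrate term by term over [-π, π]:
  ∫ (2x)^2 dx = 4·(2π^3/3); ∫ 2·2·(-8)·x dx = 0 (odd integrand); ∫ (-8)^2 dx = 64·2π.
So (1/(2π)) ∫_{-π}^{π} (2x - 8)^2 dx = 4π^2/3 + 64 = 4π^2/3 + 64.
Parseval ⇒ Σ |c_n|^2 = 4π^2/3 + 64.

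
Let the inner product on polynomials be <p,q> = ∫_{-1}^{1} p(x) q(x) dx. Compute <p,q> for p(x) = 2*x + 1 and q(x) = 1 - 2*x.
<p,q> = -2/3

Expand the product: p(x)·q(x) = 1 - 4*x^2.
∫_{-1}^{1} of each monomial x^k gives [2/(k+1) if k even, 0 if k odd]. Integrating term-by-term (or equivalently evaluating the antiderivative F(x) = -4*x^3/3 + x at the endpoints):
  F(1) − F(−1) = -1/3 − (1/3) = -2/3.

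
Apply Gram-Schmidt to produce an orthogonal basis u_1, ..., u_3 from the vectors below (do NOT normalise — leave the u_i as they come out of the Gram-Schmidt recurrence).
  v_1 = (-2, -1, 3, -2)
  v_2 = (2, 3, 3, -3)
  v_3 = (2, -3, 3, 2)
Orthogonal basis:
  u_1 = (-2, -1, 3, -2)
  u_2 = (26/9, 31/9, 5/3, -19/9)
  u_3 = (54/19, -569/247, 633/247, 28/13)

Apply the Gram-Schmidt recurrence
  u_1 = v_1
  u_i = v_i − Σ_{j<i} ((v_i · u_j) / (u_j · u_j)) · u_j.

Step by step this gives:
  u_1 = (-2, -1, 3, -2)
  u_2 = (26/9, 31/9, 5/3, -19/9)
  u_3 = (54/19, -569/247, 633/247, 28/13)

Orthogonality check:
  u_2 · u_1 = 0 (should be 0)
  u_3 · u_1 = 0 (should be 0)
  u_3 · u_2 = 0 (should be 0)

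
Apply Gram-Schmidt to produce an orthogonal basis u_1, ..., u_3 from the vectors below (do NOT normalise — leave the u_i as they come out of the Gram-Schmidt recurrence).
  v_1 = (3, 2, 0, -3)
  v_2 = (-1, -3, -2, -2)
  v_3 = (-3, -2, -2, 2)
Orthogonal basis:
  u_1 = (3, 2, 0, -3)
  u_2 = (-13/22, -30/11, -2, -53/22)
  u_3 = (-25/129, 31/43, -164/129, 37/129)

Apply the Gram-Schmidt recurrence
  u_1 = v_1
  u_i = v_i − Σ_{j<i} ((v_i · u_j) / (u_j · u_j)) · u_j.

Step by step this gives:
  u_1 = (3, 2, 0, -3)
  u_2 = (-13/22, -30/11, -2, -53/22)
  u_3 = (-25/129, 31/43, -164/129, 37/129)

Orthogonality check:
  u_2 · u_1 = 0 (should be 0)
  u_3 · u_1 = 0 (should be 0)
  u_3 · u_2 = 0 (should be 0)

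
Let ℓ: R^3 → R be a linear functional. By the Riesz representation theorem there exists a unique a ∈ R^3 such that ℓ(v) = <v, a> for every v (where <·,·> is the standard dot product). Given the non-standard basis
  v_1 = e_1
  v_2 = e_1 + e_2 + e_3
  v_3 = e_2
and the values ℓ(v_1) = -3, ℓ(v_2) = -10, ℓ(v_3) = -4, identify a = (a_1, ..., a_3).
a = (-3, -4, -3)

Write a = (a_1, ..., a_3) in the standard basis. For each basis vector v_i, ℓ(v_i) = <v_i, a> is a linear equation in the a_j's. Collect the n equations into a matrix system V a = ℓ, where row i of V is v_i (expressed in the standard basis). Since V is invertible (lower-triangular with 1s on the diagonal, up to permutation), solve by back-substitution:
  V =
[[1, 0, 0],
 [1, 1, 1],
 [0, 1, 0]]
  V a = (-3, -10, -4)
Solving gives a = (-3, -4, -3).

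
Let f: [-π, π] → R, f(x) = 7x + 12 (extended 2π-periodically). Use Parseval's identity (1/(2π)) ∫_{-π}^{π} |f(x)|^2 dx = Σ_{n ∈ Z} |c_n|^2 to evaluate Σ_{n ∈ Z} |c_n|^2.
Σ |c_n|^2 = 49π^2/3 + 144

Expand and integrate term by term over [-π, π]:
  ∫ (7x)^2 dx = 49·(2π^3/3); ∫ 2·7·(12)·x dx = 0 (odd integrand); ∫ 12^2 dx = 144·2π.
So (1/(2π)) ∫_{-π}^{π} (7x + 12)^2 dx = 49π^2/3 + 144 = 49π^2/3 + 144.
Parseval ⇒ Σ |c_n|^2 = 49π^2/3 + 144.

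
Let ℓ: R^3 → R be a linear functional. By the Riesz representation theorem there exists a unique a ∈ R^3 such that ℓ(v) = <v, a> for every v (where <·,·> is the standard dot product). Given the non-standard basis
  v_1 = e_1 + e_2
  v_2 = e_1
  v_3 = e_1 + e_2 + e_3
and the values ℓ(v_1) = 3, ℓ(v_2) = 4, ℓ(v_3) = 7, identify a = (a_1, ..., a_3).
a = (4, -1, 4)

Write a = (a_1, ..., a_3) in the standard basis. For each basis vector v_i, ℓ(v_i) = <v_i, a> is a linear equation in the a_j's. Collect the n equations into a matrix system V a = ℓ, where row i of V is v_i (expressed in the standard basis). Since V is invertible (lower-triangular with 1s on the diagonal, up to permutation), solve by back-substitution:
  V =
[[1, 1, 0],
 [1, 0, 0],
 [1, 1, 1]]
  V a = (3, 4, 7)
Solving gives a = (4, -1, 4).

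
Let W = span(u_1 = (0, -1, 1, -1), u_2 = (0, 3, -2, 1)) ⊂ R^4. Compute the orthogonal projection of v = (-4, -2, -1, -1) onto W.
proj_W(v) = (0, -7/6, 2/3, -1/6)

Set up U = [u_1 | ... | u_2] ∈ R^(4×2). The projector onto W = col(U) is P = U (U^T U)^(-1) U^T.
Compute U^T U =
  [3, -6]
  [-6, 14],
and U^T v = (2, -5).
Solve U^T U · c = U^T v for the coefficients: c = (-1/3, -1/2). The projection is proj_W(v) = U c.
Check: (v - proj_W(v)) · u_1 = 0  (should be 0).
Check: (v - proj_W(v)) · u_2 = 0  (should be 0).
Result: proj_W(v) = (0, -7/6, 2/3, -1/6).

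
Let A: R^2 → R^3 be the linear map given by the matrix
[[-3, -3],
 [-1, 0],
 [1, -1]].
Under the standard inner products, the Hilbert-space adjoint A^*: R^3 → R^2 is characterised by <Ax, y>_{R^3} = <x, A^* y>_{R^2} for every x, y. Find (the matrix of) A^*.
A^* = A^T =
[[-3, -1, 1],
 [-3, 0, -1]]

For real matrices with standard dot products, the defining identity <Ax, y> = <x, A^* y> gives (Ax)^T y = x^T (A^*) y, i.e. x^T A^T y = x^T (A^*) y. Since this holds for all x, y, we must have A^* = A^T. Therefore
A^* =
[[-3, -1, 1],
 [-3, 0, -1]].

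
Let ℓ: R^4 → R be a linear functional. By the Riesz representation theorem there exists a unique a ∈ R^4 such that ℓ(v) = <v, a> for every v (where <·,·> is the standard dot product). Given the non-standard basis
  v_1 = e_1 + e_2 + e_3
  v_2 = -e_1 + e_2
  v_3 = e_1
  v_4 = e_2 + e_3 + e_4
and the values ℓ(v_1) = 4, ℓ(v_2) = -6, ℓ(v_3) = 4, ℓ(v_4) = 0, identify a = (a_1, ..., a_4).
a = (4, -2, 2, 0)

Write a = (a_1, ..., a_4) in the standard basis. For each basis vector v_i, ℓ(v_i) = <v_i, a> is a linear equation in the a_j's. Collect the n equations into a matrix system V a = ℓ, where row i of V is v_i (expressed in the standard basis). Since V is invertible (lower-triangular with 1s on the diagonal, up to permutation), solve by back-substitution:
  V =
[[1, 1, 1, 0],
 [-1, 1, 0, 0],
 [1, 0, 0, 0],
 [0, 1, 1, 1]]
  V a = (4, -6, 4, 0)
Solving gives a = (4, -2, 2, 0).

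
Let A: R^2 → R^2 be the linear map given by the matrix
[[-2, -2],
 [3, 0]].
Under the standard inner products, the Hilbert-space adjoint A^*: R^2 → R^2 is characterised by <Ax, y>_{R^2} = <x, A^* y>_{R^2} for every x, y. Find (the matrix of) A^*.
A^* = A^T =
[[-2, 3],
 [-2, 0]]

For real matrices with standard dot products, the defining identity <Ax, y> = <x, A^* y> gives (Ax)^T y = x^T (A^*) y, i.e. x^T A^T y = x^T (A^*) y. Since this holds for all x, y, we must have A^* = A^T. Therefore
A^* =
[[-2, 3],
 [-2, 0]].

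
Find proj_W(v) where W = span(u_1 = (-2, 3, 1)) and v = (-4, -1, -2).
proj_W(v) = (-3/7, 9/14, 3/14)

Set up U = [u_1 | ... | u_1] ∈ R^(3×1). The projector onto W = col(U) is P = U (U^T U)^(-1) U^T.
Compute U^T U =
  [14],
and U^T v = (3).
Solve U^T U · c = U^T v for the coefficients: c = (3/14). The projection is proj_W(v) = U c.
Check: (v - proj_W(v)) · u_1 = 0  (should be 0).
Result: proj_W(v) = (-3/7, 9/14, 3/14).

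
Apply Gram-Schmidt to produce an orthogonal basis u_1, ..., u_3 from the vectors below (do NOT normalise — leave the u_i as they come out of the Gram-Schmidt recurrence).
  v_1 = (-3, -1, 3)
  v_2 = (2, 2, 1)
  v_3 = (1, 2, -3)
Orthogonal basis:
  u_1 = (-3, -1, 3)
  u_2 = (23/19, 33/19, 34/19)
  u_3 = (-161/146, 207/146, -46/73)

Apply the Gram-Schmidt recurrence
  u_1 = v_1
  u_i = v_i − Σ_{j<i} ((v_i · u_j) / (u_j · u_j)) · u_j.

Step by step this gives:
  u_1 = (-3, -1, 3)
  u_2 = (23/19, 33/19, 34/19)
  u_3 = (-161/146, 207/146, -46/73)

Orthogonality check:
  u_2 · u_1 = 0 (should be 0)
  u_3 · u_1 = 0 (should be 0)
  u_3 · u_2 = 0 (should be 0)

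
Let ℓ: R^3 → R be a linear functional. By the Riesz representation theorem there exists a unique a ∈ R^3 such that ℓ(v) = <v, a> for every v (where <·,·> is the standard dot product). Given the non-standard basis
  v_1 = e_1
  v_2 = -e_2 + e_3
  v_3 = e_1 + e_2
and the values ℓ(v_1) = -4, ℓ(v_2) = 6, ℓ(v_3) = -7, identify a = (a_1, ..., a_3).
a = (-4, -3, 3)

Write a = (a_1, ..., a_3) in the standard basis. For each basis vector v_i, ℓ(v_i) = <v_i, a> is a linear equation in the a_j's. Collect the n equations into a matrix system V a = ℓ, where row i of V is v_i (expressed in the standard basis). Since V is invertible (lower-triangular with 1s on the diagonal, up to permutation), solve by back-substitution:
  V =
[[1, 0, 0],
 [0, -1, 1],
 [1, 1, 0]]
  V a = (-4, 6, -7)
Solving gives a = (-4, -3, 3).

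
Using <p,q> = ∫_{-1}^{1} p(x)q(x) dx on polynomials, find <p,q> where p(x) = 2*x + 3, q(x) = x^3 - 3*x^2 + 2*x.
<p,q> = -38/15

Expand the product: p(x)·q(x) = 2*x^4 - 3*x^3 - 5*x^2 + 6*x.
∫_{-1}^{1} of each monomial x^k gives [2/(k+1) if k even, 0 if k odd]. Integrating term-by-term (or equivalently evaluating the antiderivative F(x) = 2*x^5/5 - 3*x^4/4 - 5*x^3/3 + 3*x^2 at the endpoints):
  F(1) − F(−1) = 59/60 − (211/60) = -38/15.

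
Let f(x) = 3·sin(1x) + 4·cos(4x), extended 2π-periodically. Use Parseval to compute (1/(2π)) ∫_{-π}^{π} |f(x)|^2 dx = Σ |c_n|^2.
Σ |c_n|^2 = 25/2

Expand |f|^2 and use orthogonality of {sin(nx), cos(mx)} on [-π, π]:
  ∫_{-π}^{π} sin(nx)^2 dx = π, ∫ cos(mx)^2 dx = π, and cross terms integrate to 0.
So ∫_{-π}^{π} f(x)^2 dx = 3^2 · π + 4^2 · π = (9 + 16)π.
Divide by 2π: (9 + 16)/2 = 25/2.
By Parseval, this equals Σ |c_n|^2.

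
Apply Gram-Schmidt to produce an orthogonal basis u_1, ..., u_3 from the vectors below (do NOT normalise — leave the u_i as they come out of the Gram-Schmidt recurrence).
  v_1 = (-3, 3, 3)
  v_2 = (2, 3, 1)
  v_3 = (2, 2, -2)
Orthogonal basis:
  u_1 = (-3, 3, 3)
  u_2 = (8/3, 7/3, 1/3)
  u_3 = (-12/19, 18/19, -30/19)

Apply the Gram-Schmidt recurrence
  u_1 = v_1
  u_i = v_i − Σ_{j<i} ((v_i · u_j) / (u_j · u_j)) · u_j.

Step by step this gives:
  u_1 = (-3, 3, 3)
  u_2 = (8/3, 7/3, 1/3)
  u_3 = (-12/19, 18/19, -30/19)

Orthogonality check:
  u_2 · u_1 = 0 (should be 0)
  u_3 · u_1 = 0 (should be 0)
  u_3 · u_2 = 0 (should be 0)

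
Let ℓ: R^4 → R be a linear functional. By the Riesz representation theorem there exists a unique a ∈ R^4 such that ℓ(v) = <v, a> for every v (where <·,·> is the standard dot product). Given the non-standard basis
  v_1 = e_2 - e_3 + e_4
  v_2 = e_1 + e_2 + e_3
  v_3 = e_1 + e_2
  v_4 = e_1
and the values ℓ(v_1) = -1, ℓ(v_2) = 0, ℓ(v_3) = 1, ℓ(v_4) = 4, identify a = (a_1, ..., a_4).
a = (4, -3, -1, 1)

Write a = (a_1, ..., a_4) in the standard basis. For each basis vector v_i, ℓ(v_i) = <v_i, a> is a linear equation in the a_j's. Collect the n equations into a matrix system V a = ℓ, where row i of V is v_i (expressed in the standard basis). Since V is invertible (lower-triangular with 1s on the diagonal, up to permutation), solve by back-substitution:
  V =
[[0, 1, -1, 1],
 [1, 1, 1, 0],
 [1, 1, 0, 0],
 [1, 0, 0, 0]]
  V a = (-1, 0, 1, 4)
Solving gives a = (4, -3, -1, 1).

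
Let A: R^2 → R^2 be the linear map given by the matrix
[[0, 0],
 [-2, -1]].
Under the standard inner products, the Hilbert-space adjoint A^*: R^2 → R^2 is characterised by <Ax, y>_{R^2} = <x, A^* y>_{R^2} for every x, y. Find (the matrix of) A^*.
A^* = A^T =
[[0, -2],
 [0, -1]]

For real matrices with standard dot products, the defining identity <Ax, y> = <x, A^* y> gives (Ax)^T y = x^T (A^*) y, i.e. x^T A^T y = x^T (A^*) y. Since this holds for all x, y, we must have A^* = A^T. Therefore
A^* =
[[0, -2],
 [0, -1]].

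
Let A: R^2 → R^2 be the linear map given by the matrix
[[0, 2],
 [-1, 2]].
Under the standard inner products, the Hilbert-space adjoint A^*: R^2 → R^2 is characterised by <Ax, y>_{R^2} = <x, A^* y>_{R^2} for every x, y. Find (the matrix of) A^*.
A^* = A^T =
[[0, -1],
 [2, 2]]

For real matrices with standard dot products, the defining identity <Ax, y> = <x, A^* y> gives (Ax)^T y = x^T (A^*) y, i.e. x^T A^T y = x^T (A^*) y. Since this holds for all x, y, we must have A^* = A^T. Therefore
A^* =
[[0, -1],
 [2, 2]].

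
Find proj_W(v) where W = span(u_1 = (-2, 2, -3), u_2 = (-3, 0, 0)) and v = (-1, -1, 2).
proj_W(v) = (-1, -16/13, 24/13)

Set up U = [u_1 | ... | u_2] ∈ R^(3×2). The projector onto W = col(U) is P = U (U^T U)^(-1) U^T.
Compute U^T U =
  [17, 6]
  [6, 9],
and U^T v = (-6, 3).
Solve U^T U · c = U^T v for the coefficients: c = (-8/13, 29/39). The projection is proj_W(v) = U c.
Check: (v - proj_W(v)) · u_1 = 0  (should be 0).
Check: (v - proj_W(v)) · u_2 = 0  (should be 0).
Result: proj_W(v) = (-1, -16/13, 24/13).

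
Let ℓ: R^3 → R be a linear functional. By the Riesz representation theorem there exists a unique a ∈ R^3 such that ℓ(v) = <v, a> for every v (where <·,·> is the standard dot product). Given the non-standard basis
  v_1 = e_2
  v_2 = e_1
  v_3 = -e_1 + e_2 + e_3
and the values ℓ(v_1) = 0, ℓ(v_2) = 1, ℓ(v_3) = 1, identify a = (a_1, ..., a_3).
a = (1, 0, 2)

Write a = (a_1, ..., a_3) in the standard basis. For each basis vector v_i, ℓ(v_i) = <v_i, a> is a linear equation in the a_j's. Collect the n equations into a matrix system V a = ℓ, where row i of V is v_i (expressed in the standard basis). Since V is invertible (lower-triangular with 1s on the diagonal, up to permutation), solve by back-substitution:
  V =
[[0, 1, 0],
 [1, 0, 0],
 [-1, 1, 1]]
  V a = (0, 1, 1)
Solving gives a = (1, 0, 2).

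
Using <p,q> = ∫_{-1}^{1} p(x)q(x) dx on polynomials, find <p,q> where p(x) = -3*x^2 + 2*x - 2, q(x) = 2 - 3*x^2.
<p,q> = -22/5

Expand the product: p(x)·q(x) = 9*x^4 - 6*x^3 + 4*x - 4.
∫_{-1}^{1} of each monomial x^k gives [2/(k+1) if k even, 0 if k odd]. Integrating term-by-term (or equivalently evaluating the antiderivative F(x) = 9*x^5/5 - 3*x^4/2 + 2*x^2 - 4*x at the endpoints):
  F(1) − F(−1) = -17/10 − (27/10) = -22/5.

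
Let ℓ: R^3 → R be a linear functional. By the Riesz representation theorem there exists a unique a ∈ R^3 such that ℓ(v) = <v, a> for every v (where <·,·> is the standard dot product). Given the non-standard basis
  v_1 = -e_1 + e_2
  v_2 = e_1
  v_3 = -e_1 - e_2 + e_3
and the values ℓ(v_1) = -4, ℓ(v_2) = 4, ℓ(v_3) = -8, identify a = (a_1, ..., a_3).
a = (4, 0, -4)

Write a = (a_1, ..., a_3) in the standard basis. For each basis vector v_i, ℓ(v_i) = <v_i, a> is a linear equation in the a_j's. Collect the n equations into a matrix system V a = ℓ, where row i of V is v_i (expressed in the standard basis). Since V is invertible (lower-triangular with 1s on the diagonal, up to permutation), solve by back-substitution:
  V =
[[-1, 1, 0],
 [1, 0, 0],
 [-1, -1, 1]]
  V a = (-4, 4, -8)
Solving gives a = (4, 0, -4).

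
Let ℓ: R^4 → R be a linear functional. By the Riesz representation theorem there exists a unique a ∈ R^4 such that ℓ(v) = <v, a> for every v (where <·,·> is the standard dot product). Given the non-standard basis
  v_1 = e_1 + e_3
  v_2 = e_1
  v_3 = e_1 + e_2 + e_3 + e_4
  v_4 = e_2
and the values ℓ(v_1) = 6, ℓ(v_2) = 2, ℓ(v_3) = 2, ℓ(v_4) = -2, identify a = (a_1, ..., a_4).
a = (2, -2, 4, -2)

Write a = (a_1, ..., a_4) in the standard basis. For each basis vector v_i, ℓ(v_i) = <v_i, a> is a linear equation in the a_j's. Collect the n equations into a matrix system V a = ℓ, where row i of V is v_i (expressed in the standard basis). Since V is invertible (lower-triangular with 1s on the diagonal, up to permutation), solve by back-substitution:
  V =
[[1, 0, 1, 0],
 [1, 0, 0, 0],
 [1, 1, 1, 1],
 [0, 1, 0, 0]]
  V a = (6, 2, 2, -2)
Solving gives a = (2, -2, 4, -2).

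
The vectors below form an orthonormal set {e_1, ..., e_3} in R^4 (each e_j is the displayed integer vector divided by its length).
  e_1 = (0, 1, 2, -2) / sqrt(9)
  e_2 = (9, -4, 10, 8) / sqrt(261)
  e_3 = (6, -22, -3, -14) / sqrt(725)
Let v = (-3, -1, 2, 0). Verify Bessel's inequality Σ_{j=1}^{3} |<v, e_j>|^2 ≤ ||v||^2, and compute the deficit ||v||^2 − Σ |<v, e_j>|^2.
Σ |<v, e_j>|^2 = 26/25; ||v||^2 = 14; deficit = 324/25

Write each e_j = u_j / sqrt(<u_j, u_j>) where u_j is the displayed integer vector. Then <v, e_j> = <v, u_j> / sqrt(<u_j, u_j>), so |<v, e_j>|^2 = <v, u_j>^2 / <u_j, u_j>.
Coefficients: <v, e_1> = 3/sqrt(9), <v, e_2> = -3/sqrt(261), <v, e_3> = -2/sqrt(725).
Square and sum: Σ |<v, e_j>|^2 = 26/25.
Compute ||v||^2 = v·v = 14.
Deficit = 14 − 26/25 = 324/25 ≥ 0, confirming Bessel's inequality. (The deficit equals ||v − Σ <v,e_j> e_j||^2, the squared distance from v to span{e_j}.)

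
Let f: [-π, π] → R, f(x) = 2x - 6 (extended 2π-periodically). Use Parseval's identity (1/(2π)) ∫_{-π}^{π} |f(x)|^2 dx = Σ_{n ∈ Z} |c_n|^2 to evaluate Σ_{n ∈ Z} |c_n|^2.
Σ |c_n|^2 = 4π^2/3 + 36

Expand and integrate term by term over [-π, π]:
  ∫ (2x)^2 dx = 4·(2π^3/3); ∫ 2·2·(-6)·x dx = 0 (odd integrand); ∫ (-6)^2 dx = 36·2π.
So (1/(2π)) ∫_{-π}^{π} (2x - 6)^2 dx = 4π^2/3 + 36 = 4π^2/3 + 36.
Parseval ⇒ Σ |c_n|^2 = 4π^2/3 + 36.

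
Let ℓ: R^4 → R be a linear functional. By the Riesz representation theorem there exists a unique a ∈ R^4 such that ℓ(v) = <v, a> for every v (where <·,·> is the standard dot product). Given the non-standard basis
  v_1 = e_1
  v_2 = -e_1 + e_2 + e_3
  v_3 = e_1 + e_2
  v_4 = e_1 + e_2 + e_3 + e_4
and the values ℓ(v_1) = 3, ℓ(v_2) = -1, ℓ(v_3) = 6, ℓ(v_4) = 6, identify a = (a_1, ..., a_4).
a = (3, 3, -1, 1)

Write a = (a_1, ..., a_4) in the standard basis. For each basis vector v_i, ℓ(v_i) = <v_i, a> is a linear equation in the a_j's. Collect the n equations into a matrix system V a = ℓ, where row i of V is v_i (expressed in the standard basis). Since V is invertible (lower-triangular with 1s on the diagonal, up to permutation), solve by back-substitution:
  V =
[[1, 0, 0, 0],
 [-1, 1, 1, 0],
 [1, 1, 0, 0],
 [1, 1, 1, 1]]
  V a = (3, -1, 6, 6)
Solving gives a = (3, 3, -1, 1).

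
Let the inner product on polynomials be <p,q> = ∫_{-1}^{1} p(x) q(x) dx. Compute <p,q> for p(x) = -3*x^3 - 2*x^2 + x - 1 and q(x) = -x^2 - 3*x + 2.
<p,q> = -18/5

Expand the product: p(x)·q(x) = 3*x^5 + 11*x^4 - x^3 - 6*x^2 + 5*x - 2.
∫_{-1}^{1} of each monomial x^k gives [2/(k+1) if k even, 0 if k odd]. Integrating term-by-term (or equivalently evaluating the antiderivative F(x) = x^6/2 + 11*x^5/5 - x^4/4 - 2*x^3 + 5*x^2/2 - 2*x at the endpoints):
  F(1) − F(−1) = 19/20 − (91/20) = -18/5.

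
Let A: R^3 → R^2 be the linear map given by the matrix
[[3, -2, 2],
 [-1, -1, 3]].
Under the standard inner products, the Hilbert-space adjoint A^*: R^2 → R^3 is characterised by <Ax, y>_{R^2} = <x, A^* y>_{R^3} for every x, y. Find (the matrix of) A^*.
A^* = A^T =
[[3, -1],
 [-2, -1],
 [2, 3]]

For real matrices with standard dot products, the defining identity <Ax, y> = <x, A^* y> gives (Ax)^T y = x^T (A^*) y, i.e. x^T A^T y = x^T (A^*) y. Since this holds for all x, y, we must have A^* = A^T. Therefore
A^* =
[[3, -1],
 [-2, -1],
 [2, 3]].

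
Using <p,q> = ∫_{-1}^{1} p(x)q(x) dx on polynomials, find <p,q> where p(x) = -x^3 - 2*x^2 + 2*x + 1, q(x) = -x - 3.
<p,q> = -44/15

Expand the product: p(x)·q(x) = x^4 + 5*x^3 + 4*x^2 - 7*x - 3.
∫_{-1}^{1} of each monomial x^k gives [2/(k+1) if k even, 0 if k odd]. Integrating term-by-term (or equivalently evaluating the antiderivative F(x) = x^5/5 + 5*x^4/4 + 4*x^3/3 - 7*x^2/2 - 3*x at the endpoints):
  F(1) − F(−1) = -223/60 − (-47/60) = -44/15.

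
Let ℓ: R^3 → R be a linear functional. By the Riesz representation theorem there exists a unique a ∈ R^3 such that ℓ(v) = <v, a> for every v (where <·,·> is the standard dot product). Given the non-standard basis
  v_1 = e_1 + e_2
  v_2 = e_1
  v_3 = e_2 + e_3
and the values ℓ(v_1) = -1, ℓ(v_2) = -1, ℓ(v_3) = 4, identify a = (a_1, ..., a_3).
a = (-1, 0, 4)

Write a = (a_1, ..., a_3) in the standard basis. For each basis vector v_i, ℓ(v_i) = <v_i, a> is a linear equation in the a_j's. Collect the n equations into a matrix system V a = ℓ, where row i of V is v_i (expressed in the standard basis). Since V is invertible (lower-triangular with 1s on the diagonal, up to permutation), solve by back-substitution:
  V =
[[1, 1, 0],
 [1, 0, 0],
 [0, 1, 1]]
  V a = (-1, -1, 4)
Solving gives a = (-1, 0, 4).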